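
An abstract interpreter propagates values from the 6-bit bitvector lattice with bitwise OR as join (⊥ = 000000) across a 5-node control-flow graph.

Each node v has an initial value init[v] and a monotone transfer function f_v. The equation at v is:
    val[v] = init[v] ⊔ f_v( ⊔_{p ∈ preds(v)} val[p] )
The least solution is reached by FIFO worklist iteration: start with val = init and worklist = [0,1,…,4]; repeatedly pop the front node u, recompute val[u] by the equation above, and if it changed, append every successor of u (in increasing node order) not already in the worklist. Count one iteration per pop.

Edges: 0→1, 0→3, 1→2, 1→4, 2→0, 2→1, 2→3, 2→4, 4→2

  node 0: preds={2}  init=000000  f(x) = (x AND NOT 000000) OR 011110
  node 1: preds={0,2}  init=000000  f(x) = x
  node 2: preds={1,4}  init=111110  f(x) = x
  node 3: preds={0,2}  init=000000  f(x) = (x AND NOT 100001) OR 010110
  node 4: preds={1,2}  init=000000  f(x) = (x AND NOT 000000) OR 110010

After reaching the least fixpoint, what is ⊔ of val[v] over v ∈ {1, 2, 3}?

111110

Worklist (6 pops):
  #1 pop 0: in=111110 → 111110 (was 000000); enqueue []
  #2 pop 1: in=111110 → 111110 (was 000000); enqueue []
  #3 pop 2: in=111110 → 111110 (no change)
  #4 pop 3: in=111110 → 011110 (was 000000); enqueue []
  #5 pop 4: in=111110 → 111110 (was 000000); enqueue [2]
  #6 pop 2: in=111110 → 111110 (no change)

Fixpoint:
  val[0] = 111110
  val[1] = 111110
  val[2] = 111110
  val[3] = 011110
  val[4] = 111110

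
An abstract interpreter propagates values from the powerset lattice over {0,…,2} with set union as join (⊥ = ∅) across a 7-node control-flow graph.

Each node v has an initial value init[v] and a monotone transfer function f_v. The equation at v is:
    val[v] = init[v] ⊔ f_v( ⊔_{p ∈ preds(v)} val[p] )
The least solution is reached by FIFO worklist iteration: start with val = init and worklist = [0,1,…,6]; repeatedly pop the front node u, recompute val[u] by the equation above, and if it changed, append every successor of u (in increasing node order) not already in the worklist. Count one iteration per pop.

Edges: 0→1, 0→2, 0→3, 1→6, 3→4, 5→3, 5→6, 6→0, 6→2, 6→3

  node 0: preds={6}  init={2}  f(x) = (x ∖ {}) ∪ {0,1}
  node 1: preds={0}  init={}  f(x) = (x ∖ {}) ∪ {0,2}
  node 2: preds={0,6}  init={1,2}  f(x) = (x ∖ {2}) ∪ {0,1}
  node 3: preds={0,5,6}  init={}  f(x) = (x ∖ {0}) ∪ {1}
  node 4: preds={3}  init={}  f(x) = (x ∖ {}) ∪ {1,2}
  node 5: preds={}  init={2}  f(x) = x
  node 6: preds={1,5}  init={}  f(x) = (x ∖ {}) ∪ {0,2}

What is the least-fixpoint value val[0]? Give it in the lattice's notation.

{0,1,2}

Worklist (10 pops):
  #1 pop 0: in={} → {0,1,2} (was {2}); enqueue []
  #2 pop 1: in={0,1,2} → {0,1,2} (was {}); enqueue []
  #3 pop 2: in={0,1,2} → {0,1,2} (was {1,2}); enqueue []
  #4 pop 3: in={0,1,2} → {1,2} (was {}); enqueue []
  #5 pop 4: in={1,2} → {1,2} (was {}); enqueue []
  #6 pop 5: in={} → {2} (no change)
  #7 pop 6: in={0,1,2} → {0,1,2} (was {}); enqueue [0,2,3]
  #8 pop 0: in={0,1,2} → {0,1,2} (no change)
  #9 pop 2: in={0,1,2} → {0,1,2} (no change)
  #10 pop 3: in={0,1,2} → {1,2} (no change)

Fixpoint:
  val[0] = {0,1,2}
  val[1] = {0,1,2}
  val[2] = {0,1,2}
  val[3] = {1,2}
  val[4] = {1,2}
  val[5] = {2}
  val[6] = {0,1,2}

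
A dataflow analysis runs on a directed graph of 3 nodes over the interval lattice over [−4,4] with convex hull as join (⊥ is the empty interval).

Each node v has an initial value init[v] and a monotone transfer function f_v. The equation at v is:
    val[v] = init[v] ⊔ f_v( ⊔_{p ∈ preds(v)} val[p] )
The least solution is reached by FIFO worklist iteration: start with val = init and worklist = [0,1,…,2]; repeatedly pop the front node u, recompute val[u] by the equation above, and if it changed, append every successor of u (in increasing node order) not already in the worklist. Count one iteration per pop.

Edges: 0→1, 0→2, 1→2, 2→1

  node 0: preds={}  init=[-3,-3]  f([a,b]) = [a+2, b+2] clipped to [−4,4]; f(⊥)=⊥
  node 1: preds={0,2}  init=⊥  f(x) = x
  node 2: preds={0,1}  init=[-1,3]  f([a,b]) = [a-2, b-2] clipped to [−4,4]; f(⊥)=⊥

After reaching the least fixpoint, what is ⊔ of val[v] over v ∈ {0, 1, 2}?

[-4,3]

Iteration log — 5 steps:
  step 1. node 0  ⊔preds=⊥  new=[-3,-3]  stable
  step 2. node 1  ⊔preds=[-3,3]  new=[-3,3]  old=⊥  +wl: 
  step 3. node 2  ⊔preds=[-3,3]  new=[-4,3]  old=[-1,3]  +wl: 1
  step 4. node 1  ⊔preds=[-4,3]  new=[-4,3]  old=[-3,3]  +wl: 2
  step 5. node 2  ⊔preds=[-4,3]  new=[-4,3]  stable

Least fixpoint reached:
  node 0: [-3,-3]
  node 1: [-4,3]
  node 2: [-4,3]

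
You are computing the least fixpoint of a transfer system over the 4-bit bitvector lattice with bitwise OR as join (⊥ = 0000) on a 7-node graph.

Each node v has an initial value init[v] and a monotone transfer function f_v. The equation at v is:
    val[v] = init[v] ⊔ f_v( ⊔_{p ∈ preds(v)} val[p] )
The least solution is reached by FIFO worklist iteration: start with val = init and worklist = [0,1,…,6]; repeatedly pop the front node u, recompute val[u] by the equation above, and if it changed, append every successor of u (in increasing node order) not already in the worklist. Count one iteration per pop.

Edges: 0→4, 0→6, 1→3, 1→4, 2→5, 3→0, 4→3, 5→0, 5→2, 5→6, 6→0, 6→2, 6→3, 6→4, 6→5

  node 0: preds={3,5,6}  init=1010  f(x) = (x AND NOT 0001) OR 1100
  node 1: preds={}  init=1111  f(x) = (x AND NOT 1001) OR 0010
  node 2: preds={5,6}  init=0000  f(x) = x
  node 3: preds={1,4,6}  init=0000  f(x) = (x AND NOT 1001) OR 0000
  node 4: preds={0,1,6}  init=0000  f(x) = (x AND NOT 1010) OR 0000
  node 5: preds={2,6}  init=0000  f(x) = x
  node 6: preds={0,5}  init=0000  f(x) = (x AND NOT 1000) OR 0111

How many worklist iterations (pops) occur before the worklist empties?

Trace (15 dequeues):
  [1] u=0 | in 0000 | out 1110 | prev 1010 | push {}
  [2] u=1 | in 0000 | out 1111 | ==
  [3] u=2 | in 0000 | out 0000 | ==
  [4] u=3 | in 1111 | out 0110 | prev 0000 | push {0}
  [5] u=4 | in 1111 | out 0101 | prev 0000 | push {3}
  [6] u=5 | in 0000 | out 0000 | ==
  [7] u=6 | in 1110 | out 0111 | prev 0000 | push {2,4,5}
  [8] u=0 | in 0111 | out 1110 | ==
  [9] u=3 | in 1111 | out 0110 | ==
  [10] u=2 | in 0111 | out 0111 | prev 0000 | push {}
  [11] u=4 | in 1111 | out 0101 | ==
  [12] u=5 | in 0111 | out 0111 | prev 0000 | push {0,2,6}
  [13] u=0 | in 0111 | out 1110 | ==
  [14] u=2 | in 0111 | out 0111 | ==
  [15] u=6 | in 1111 | out 0111 | ==

Converged values:
  [0] 1110
  [1] 1111
  [2] 0111
  [3] 0110
  [4] 0101
  [5] 0111
  [6] 0111

15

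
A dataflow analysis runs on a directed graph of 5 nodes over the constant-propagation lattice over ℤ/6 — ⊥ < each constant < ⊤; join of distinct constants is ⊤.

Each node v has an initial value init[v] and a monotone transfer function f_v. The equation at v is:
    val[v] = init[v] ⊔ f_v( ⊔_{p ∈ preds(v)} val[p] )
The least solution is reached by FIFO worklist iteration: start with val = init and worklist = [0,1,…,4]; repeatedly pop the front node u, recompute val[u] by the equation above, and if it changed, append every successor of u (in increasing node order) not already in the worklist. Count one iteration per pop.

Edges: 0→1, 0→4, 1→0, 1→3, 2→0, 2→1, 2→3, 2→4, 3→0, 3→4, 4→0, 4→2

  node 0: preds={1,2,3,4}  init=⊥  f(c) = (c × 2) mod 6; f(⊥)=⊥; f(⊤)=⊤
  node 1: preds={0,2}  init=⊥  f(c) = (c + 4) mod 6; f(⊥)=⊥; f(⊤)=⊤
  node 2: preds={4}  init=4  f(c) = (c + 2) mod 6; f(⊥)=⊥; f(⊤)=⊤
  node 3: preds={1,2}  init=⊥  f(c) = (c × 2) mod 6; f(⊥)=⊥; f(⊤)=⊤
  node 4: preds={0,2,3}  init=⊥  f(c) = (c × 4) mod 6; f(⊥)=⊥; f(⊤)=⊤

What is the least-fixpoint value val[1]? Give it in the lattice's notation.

Trace (11 dequeues):
  [1] u=0 | in 4 | out 2 | prev ⊥ | push {}
  [2] u=1 | in ⊤ | out ⊤ | prev ⊥ | push {0}
  [3] u=2 | in ⊥ | out 4 | ==
  [4] u=3 | in ⊤ | out ⊤ | prev ⊥ | push {}
  [5] u=4 | in ⊤ | out ⊤ | prev ⊥ | push {2}
  [6] u=0 | in ⊤ | out ⊤ | prev 2 | push {1,4}
  [7] u=2 | in ⊤ | out ⊤ | prev 4 | push {0,3}
  [8] u=1 | in ⊤ | out ⊤ | ==
  [9] u=4 | in ⊤ | out ⊤ | ==
  [10] u=0 | in ⊤ | out ⊤ | ==
  [11] u=3 | in ⊤ | out ⊤ | ==

Converged values:
  [0] ⊤
  [1] ⊤
  [2] ⊤
  [3] ⊤
  [4] ⊤

⊤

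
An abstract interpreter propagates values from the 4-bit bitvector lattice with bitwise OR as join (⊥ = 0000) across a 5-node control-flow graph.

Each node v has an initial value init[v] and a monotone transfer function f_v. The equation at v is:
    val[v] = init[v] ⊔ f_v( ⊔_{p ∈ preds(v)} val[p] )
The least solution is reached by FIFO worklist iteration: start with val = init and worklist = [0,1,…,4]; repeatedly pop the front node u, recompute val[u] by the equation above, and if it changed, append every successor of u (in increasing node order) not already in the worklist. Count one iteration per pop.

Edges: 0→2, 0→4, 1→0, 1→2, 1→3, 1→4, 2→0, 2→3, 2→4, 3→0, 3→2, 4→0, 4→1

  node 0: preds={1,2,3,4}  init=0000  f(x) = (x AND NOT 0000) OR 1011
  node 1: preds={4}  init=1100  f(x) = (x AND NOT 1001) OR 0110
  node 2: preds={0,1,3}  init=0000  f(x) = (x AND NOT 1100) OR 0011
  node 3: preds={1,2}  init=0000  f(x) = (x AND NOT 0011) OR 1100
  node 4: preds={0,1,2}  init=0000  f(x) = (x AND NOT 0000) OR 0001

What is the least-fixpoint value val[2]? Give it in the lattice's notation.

Iteration log — 8 steps:
  step 1. node 0  ⊔preds=1100  new=1111  old=0000  +wl: 
  step 2. node 1  ⊔preds=0000  new=1110  old=1100  +wl: 0
  step 3. node 2  ⊔preds=1111  new=0011  old=0000  +wl: 
  step 4. node 3  ⊔preds=1111  new=1100  old=0000  +wl: 2
  step 5. node 4  ⊔preds=1111  new=1111  old=0000  +wl: 1
  step 6. node 0  ⊔preds=1111  new=1111  stable
  step 7. node 2  ⊔preds=1111  new=0011  stable
  step 8. node 1  ⊔preds=1111  new=1110  stable

Least fixpoint reached:
  node 0: 1111
  node 1: 1110
  node 2: 0011
  node 3: 1100
  node 4: 1111

0011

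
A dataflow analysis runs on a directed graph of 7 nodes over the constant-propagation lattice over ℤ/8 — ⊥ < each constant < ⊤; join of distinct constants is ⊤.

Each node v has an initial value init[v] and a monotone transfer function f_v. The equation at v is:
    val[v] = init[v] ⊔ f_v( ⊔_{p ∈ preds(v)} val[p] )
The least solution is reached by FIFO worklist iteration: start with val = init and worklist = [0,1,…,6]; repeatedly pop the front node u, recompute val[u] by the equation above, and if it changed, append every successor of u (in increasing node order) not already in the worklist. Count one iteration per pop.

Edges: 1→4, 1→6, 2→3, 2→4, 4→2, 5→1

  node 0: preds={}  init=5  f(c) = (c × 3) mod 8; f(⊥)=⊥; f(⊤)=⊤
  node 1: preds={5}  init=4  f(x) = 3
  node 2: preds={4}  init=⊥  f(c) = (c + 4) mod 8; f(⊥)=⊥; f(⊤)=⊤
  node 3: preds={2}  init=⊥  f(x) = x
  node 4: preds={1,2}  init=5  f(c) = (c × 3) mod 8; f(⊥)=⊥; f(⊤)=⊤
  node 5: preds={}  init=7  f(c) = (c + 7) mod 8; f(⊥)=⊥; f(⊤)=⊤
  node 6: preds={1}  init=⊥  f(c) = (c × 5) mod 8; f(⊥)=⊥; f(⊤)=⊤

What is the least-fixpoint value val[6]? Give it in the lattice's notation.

⊤

Iteration log — 10 steps:
  step 1. node 0  ⊔preds=⊥  new=5  stable
  step 2. node 1  ⊔preds=7  new=⊤  old=4  +wl: 
  step 3. node 2  ⊔preds=5  new=1  old=⊥  +wl: 
  step 4. node 3  ⊔preds=1  new=1  old=⊥  +wl: 
  step 5. node 4  ⊔preds=⊤  new=⊤  old=5  +wl: 2
  step 6. node 5  ⊔preds=⊥  new=7  stable
  step 7. node 6  ⊔preds=⊤  new=⊤  old=⊥  +wl: 
  step 8. node 2  ⊔preds=⊤  new=⊤  old=1  +wl: 3,4
  step 9. node 3  ⊔preds=⊤  new=⊤  old=1  +wl: 
  step 10. node 4  ⊔preds=⊤  new=⊤  stable

Least fixpoint reached:
  node 0: 5
  node 1: ⊤
  node 2: ⊤
  node 3: ⊤
  node 4: ⊤
  node 5: 7
  node 6: ⊤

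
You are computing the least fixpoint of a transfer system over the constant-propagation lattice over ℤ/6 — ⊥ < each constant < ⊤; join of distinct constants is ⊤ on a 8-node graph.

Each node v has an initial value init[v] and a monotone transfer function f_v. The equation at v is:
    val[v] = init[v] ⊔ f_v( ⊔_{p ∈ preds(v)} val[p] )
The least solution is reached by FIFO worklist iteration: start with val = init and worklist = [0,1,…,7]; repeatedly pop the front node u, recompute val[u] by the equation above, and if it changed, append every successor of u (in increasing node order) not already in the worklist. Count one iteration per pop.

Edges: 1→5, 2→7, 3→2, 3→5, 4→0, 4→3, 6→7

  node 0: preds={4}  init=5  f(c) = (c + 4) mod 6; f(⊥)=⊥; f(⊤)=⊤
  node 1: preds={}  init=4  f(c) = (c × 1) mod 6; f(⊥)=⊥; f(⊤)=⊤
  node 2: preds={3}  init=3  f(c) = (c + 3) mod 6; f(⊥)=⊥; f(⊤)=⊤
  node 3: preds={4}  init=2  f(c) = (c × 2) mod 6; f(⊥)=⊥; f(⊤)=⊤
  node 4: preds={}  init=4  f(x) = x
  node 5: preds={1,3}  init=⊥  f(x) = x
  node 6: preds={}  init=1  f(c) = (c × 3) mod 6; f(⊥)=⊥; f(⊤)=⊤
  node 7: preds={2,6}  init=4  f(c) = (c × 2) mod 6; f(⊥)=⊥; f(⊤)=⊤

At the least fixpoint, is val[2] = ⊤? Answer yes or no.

yes

Trace (8 dequeues):
  [1] u=0 | in 4 | out ⊤ | prev 5 | push {}
  [2] u=1 | in ⊥ | out 4 | ==
  [3] u=2 | in 2 | out ⊤ | prev 3 | push {}
  [4] u=3 | in 4 | out 2 | ==
  [5] u=4 | in ⊥ | out 4 | ==
  [6] u=5 | in ⊤ | out ⊤ | prev ⊥ | push {}
  [7] u=6 | in ⊥ | out 1 | ==
  [8] u=7 | in ⊤ | out ⊤ | prev 4 | push {}

Converged values:
  [0] ⊤
  [1] 4
  [2] ⊤
  [3] 2
  [4] 4
  [5] ⊤
  [6] 1
  [7] ⊤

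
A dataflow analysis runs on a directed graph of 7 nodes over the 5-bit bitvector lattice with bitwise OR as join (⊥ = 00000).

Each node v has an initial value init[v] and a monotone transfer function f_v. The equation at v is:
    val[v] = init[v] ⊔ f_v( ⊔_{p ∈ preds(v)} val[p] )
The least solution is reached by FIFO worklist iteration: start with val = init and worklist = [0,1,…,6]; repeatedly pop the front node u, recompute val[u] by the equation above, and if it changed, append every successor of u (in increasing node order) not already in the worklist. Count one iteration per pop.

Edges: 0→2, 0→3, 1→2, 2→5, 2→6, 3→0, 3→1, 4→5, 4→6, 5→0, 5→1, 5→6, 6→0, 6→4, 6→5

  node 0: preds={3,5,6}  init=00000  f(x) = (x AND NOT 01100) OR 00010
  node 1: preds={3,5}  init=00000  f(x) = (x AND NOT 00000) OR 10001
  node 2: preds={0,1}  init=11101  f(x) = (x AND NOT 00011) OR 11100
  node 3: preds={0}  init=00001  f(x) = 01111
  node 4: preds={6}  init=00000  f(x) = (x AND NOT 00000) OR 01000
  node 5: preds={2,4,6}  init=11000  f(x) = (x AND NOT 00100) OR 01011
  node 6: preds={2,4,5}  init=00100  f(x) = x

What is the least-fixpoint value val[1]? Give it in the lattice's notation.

11111

Iteration log — 13 steps:
  step 1. node 0  ⊔preds=11101  new=10011  old=00000  +wl: 
  step 2. node 1  ⊔preds=11001  new=11001  old=00000  +wl: 
  step 3. node 2  ⊔preds=11011  new=11101  stable
  step 4. node 3  ⊔preds=10011  new=01111  old=00001  +wl: 0,1
  step 5. node 4  ⊔preds=00100  new=01100  old=00000  +wl: 
  step 6. node 5  ⊔preds=11101  new=11011  old=11000  +wl: 
  step 7. node 6  ⊔preds=11111  new=11111  old=00100  +wl: 4,5
  step 8. node 0  ⊔preds=11111  new=10011  stable
  step 9. node 1  ⊔preds=11111  new=11111  old=11001  +wl: 2
  step 10. node 4  ⊔preds=11111  new=11111  old=01100  +wl: 6
  step 11. node 5  ⊔preds=11111  new=11011  stable
  step 12. node 2  ⊔preds=11111  new=11101  stable
  step 13. node 6  ⊔preds=11111  new=11111  stable

Least fixpoint reached:
  node 0: 10011
  node 1: 11111
  node 2: 11101
  node 3: 01111
  node 4: 11111
  node 5: 11011
  node 6: 11111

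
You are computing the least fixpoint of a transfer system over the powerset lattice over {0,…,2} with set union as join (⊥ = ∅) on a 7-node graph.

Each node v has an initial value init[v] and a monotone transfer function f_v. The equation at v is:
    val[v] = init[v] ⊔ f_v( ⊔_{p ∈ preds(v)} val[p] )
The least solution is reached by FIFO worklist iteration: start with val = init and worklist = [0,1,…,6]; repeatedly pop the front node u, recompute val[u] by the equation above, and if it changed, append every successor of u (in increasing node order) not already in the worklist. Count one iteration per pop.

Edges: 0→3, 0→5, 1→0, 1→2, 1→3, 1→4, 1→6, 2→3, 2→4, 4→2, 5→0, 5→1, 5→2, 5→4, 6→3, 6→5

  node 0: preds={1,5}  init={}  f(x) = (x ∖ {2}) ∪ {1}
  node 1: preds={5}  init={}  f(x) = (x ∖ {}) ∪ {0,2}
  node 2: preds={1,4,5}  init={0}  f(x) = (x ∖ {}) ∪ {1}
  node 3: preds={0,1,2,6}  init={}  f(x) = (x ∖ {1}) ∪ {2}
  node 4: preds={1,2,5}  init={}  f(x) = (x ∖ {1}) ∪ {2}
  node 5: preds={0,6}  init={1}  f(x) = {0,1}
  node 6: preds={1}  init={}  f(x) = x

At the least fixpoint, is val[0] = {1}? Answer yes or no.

Trace (13 dequeues):
  [1] u=0 | in {1} | out {1} | prev {} | push {}
  [2] u=1 | in {1} | out {0,1,2} | prev {} | push {0}
  [3] u=2 | in {0,1,2} | out {0,1,2} | prev {0} | push {}
  [4] u=3 | in {0,1,2} | out {0,2} | prev {} | push {}
  [5] u=4 | in {0,1,2} | out {0,2} | prev {} | push {2}
  [6] u=5 | in {1} | out {0,1} | prev {1} | push {1,4}
  [7] u=6 | in {0,1,2} | out {0,1,2} | prev {} | push {3,5}
  [8] u=0 | in {0,1,2} | out {0,1} | prev {1} | push {}
  [9] u=2 | in {0,1,2} | out {0,1,2} | ==
  [10] u=1 | in {0,1} | out {0,1,2} | ==
  [11] u=4 | in {0,1,2} | out {0,2} | ==
  [12] u=3 | in {0,1,2} | out {0,2} | ==
  [13] u=5 | in {0,1,2} | out {0,1} | ==

Converged values:
  [0] {0,1}
  [1] {0,1,2}
  [2] {0,1,2}
  [3] {0,2}
  [4] {0,2}
  [5] {0,1}
  [6] {0,1,2}

no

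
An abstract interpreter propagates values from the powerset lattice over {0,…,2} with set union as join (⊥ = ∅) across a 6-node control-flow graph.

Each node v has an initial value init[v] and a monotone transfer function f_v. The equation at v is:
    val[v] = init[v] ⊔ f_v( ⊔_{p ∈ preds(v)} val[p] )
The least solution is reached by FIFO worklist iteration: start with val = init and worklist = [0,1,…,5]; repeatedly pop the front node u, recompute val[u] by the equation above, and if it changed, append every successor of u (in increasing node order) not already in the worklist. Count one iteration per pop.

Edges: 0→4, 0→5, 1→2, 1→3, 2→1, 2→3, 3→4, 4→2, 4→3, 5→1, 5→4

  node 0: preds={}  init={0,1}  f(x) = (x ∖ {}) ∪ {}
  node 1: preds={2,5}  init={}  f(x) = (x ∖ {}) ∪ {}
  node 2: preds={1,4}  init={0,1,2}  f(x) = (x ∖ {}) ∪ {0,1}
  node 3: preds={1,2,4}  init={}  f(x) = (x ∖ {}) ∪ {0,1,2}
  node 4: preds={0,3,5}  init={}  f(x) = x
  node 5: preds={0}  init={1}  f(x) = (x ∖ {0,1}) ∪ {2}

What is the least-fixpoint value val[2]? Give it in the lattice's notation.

{0,1,2}

Trace (10 dequeues):
  [1] u=0 | in {} | out {0,1} | ==
  [2] u=1 | in {0,1,2} | out {0,1,2} | prev {} | push {}
  [3] u=2 | in {0,1,2} | out {0,1,2} | ==
  [4] u=3 | in {0,1,2} | out {0,1,2} | prev {} | push {}
  [5] u=4 | in {0,1,2} | out {0,1,2} | prev {} | push {2,3}
  [6] u=5 | in {0,1} | out {1,2} | prev {1} | push {1,4}
  [7] u=2 | in {0,1,2} | out {0,1,2} | ==
  [8] u=3 | in {0,1,2} | out {0,1,2} | ==
  [9] u=1 | in {0,1,2} | out {0,1,2} | ==
  [10] u=4 | in {0,1,2} | out {0,1,2} | ==

Converged values:
  [0] {0,1}
  [1] {0,1,2}
  [2] {0,1,2}
  [3] {0,1,2}
  [4] {0,1,2}
  [5] {1,2}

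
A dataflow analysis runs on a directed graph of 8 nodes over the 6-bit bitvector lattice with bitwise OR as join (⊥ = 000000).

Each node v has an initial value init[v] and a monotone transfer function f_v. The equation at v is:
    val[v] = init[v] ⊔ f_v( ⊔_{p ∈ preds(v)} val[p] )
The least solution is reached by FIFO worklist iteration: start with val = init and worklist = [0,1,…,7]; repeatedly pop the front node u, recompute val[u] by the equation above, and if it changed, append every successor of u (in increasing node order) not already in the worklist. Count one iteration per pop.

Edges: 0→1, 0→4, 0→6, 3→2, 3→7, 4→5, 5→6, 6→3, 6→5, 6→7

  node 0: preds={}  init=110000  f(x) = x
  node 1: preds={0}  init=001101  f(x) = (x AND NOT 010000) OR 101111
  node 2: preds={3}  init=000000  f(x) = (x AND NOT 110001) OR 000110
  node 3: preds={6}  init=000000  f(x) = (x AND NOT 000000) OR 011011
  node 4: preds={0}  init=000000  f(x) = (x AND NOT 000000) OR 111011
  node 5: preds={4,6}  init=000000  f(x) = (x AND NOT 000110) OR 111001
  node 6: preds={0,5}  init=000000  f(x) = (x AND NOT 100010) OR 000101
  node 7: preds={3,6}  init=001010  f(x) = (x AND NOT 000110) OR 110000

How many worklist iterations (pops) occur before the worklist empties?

Iteration log — 13 steps:
  step 1. node 0  ⊔preds=000000  new=110000  stable
  step 2. node 1  ⊔preds=110000  new=101111  old=001101  +wl: 
  step 3. node 2  ⊔preds=000000  new=000110  old=000000  +wl: 
  step 4. node 3  ⊔preds=000000  new=011011  old=000000  +wl: 2
  step 5. node 4  ⊔preds=110000  new=111011  old=000000  +wl: 
  step 6. node 5  ⊔preds=111011  new=111001  old=000000  +wl: 
  step 7. node 6  ⊔preds=111001  new=011101  old=000000  +wl: 3,5
  step 8. node 7  ⊔preds=011111  new=111011  old=001010  +wl: 
  step 9. node 2  ⊔preds=011011  new=001110  old=000110  +wl: 
  step 10. node 3  ⊔preds=011101  new=011111  old=011011  +wl: 2,7
  step 11. node 5  ⊔preds=111111  new=111001  stable
  step 12. node 2  ⊔preds=011111  new=001110  stable
  step 13. node 7  ⊔preds=011111  new=111011  stable

Least fixpoint reached:
  node 0: 110000
  node 1: 101111
  node 2: 001110
  node 3: 011111
  node 4: 111011
  node 5: 111001
  node 6: 011101
  node 7: 111011

13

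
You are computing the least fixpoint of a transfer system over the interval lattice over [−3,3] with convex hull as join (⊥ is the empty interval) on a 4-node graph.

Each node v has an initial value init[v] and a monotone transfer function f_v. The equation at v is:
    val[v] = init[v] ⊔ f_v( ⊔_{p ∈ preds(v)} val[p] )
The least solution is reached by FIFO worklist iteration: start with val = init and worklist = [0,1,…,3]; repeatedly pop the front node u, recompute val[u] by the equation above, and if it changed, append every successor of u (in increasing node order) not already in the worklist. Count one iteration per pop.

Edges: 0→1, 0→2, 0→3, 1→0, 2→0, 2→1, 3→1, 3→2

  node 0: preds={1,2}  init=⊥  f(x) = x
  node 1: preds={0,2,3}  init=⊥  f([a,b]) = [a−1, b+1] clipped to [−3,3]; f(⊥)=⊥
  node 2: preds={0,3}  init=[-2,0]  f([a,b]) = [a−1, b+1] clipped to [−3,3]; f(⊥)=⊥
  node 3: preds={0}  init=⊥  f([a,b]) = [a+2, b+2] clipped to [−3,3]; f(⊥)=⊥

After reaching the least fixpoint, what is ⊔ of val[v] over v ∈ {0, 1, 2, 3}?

[-3,3]

Worklist (12 pops):
  #1 pop 0: in=[-2,0] → [-2,0] (was ⊥); enqueue []
  #2 pop 1: in=[-2,0] → [-3,1] (was ⊥); enqueue [0]
  #3 pop 2: in=[-2,0] → [-3,1] (was [-2,0]); enqueue [1]
  #4 pop 3: in=[-2,0] → [0,2] (was ⊥); enqueue [2]
  #5 pop 0: in=[-3,1] → [-3,1] (was [-2,0]); enqueue [3]
  #6 pop 1: in=[-3,2] → [-3,3] (was [-3,1]); enqueue [0]
  #7 pop 2: in=[-3,2] → [-3,3] (was [-3,1]); enqueue [1]
  #8 pop 3: in=[-3,1] → [-1,3] (was [0,2]); enqueue [2]
  #9 pop 0: in=[-3,3] → [-3,3] (was [-3,1]); enqueue [3]
  #10 pop 1: in=[-3,3] → [-3,3] (no change)
  #11 pop 2: in=[-3,3] → [-3,3] (no change)
  #12 pop 3: in=[-3,3] → [-1,3] (no change)

Fixpoint:
  val[0] = [-3,3]
  val[1] = [-3,3]
  val[2] = [-3,3]
  val[3] = [-1,3]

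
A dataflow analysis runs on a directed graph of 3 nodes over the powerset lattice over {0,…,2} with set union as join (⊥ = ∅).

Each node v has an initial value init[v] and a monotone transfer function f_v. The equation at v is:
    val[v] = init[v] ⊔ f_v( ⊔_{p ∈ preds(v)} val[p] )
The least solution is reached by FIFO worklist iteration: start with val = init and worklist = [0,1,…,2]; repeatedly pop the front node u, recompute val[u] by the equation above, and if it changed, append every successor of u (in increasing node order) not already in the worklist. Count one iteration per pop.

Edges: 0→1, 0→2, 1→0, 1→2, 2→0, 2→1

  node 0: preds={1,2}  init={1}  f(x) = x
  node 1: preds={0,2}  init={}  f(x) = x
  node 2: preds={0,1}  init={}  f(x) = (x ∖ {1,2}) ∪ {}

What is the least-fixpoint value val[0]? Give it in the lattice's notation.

{1}

Iteration log — 4 steps:
  step 1. node 0  ⊔preds={}  new={1}  stable
  step 2. node 1  ⊔preds={1}  new={1}  old={}  +wl: 0
  step 3. node 2  ⊔preds={1}  new={}  stable
  step 4. node 0  ⊔preds={1}  new={1}  stable

Least fixpoint reached:
  node 0: {1}
  node 1: {1}
  node 2: {}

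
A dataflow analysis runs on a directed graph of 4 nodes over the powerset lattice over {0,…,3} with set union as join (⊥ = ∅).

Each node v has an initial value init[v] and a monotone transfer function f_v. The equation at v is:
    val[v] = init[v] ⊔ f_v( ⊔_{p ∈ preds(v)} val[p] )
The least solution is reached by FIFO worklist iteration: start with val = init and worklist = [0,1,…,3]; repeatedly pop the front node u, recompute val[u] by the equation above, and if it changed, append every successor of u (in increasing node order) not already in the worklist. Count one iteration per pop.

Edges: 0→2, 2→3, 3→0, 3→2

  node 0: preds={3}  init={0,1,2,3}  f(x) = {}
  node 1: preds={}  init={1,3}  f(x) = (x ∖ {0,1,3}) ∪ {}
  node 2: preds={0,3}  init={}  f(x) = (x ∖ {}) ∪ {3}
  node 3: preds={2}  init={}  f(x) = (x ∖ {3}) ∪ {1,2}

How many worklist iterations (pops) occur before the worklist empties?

6

Trace (6 dequeues):
  [1] u=0 | in {} | out {0,1,2,3} | ==
  [2] u=1 | in {} | out {1,3} | ==
  [3] u=2 | in {0,1,2,3} | out {0,1,2,3} | prev {} | push {}
  [4] u=3 | in {0,1,2,3} | out {0,1,2} | prev {} | push {0,2}
  [5] u=0 | in {0,1,2} | out {0,1,2,3} | ==
  [6] u=2 | in {0,1,2,3} | out {0,1,2,3} | ==

Converged values:
  [0] {0,1,2,3}
  [1] {1,3}
  [2] {0,1,2,3}
  [3] {0,1,2}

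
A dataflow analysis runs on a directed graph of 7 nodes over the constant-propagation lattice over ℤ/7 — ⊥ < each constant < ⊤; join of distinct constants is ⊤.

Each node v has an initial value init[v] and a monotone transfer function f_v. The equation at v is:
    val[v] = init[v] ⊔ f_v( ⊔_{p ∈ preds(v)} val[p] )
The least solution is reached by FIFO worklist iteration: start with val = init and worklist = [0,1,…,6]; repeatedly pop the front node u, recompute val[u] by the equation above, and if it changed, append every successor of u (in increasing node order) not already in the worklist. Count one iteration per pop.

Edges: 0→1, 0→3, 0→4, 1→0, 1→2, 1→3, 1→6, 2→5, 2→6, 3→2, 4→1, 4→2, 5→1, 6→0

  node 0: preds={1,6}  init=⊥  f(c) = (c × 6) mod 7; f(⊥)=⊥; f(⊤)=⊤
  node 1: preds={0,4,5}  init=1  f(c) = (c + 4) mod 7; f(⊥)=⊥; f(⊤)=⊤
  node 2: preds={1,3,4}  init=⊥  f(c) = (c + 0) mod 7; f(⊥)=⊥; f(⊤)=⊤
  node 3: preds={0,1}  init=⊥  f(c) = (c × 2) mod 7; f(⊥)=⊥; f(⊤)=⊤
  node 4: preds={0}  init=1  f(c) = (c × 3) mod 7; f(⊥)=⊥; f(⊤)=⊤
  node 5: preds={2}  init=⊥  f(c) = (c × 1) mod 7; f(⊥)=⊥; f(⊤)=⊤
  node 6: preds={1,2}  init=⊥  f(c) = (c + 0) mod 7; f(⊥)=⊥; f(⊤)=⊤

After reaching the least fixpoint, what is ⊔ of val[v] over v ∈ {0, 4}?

Worklist (12 pops):
  #1 pop 0: in=1 → 6 (was ⊥); enqueue []
  #2 pop 1: in=⊤ → ⊤ (was 1); enqueue [0]
  #3 pop 2: in=⊤ → ⊤ (was ⊥); enqueue []
  #4 pop 3: in=⊤ → ⊤ (was ⊥); enqueue [2]
  #5 pop 4: in=6 → ⊤ (was 1); enqueue [1]
  #6 pop 5: in=⊤ → ⊤ (was ⊥); enqueue []
  #7 pop 6: in=⊤ → ⊤ (was ⊥); enqueue []
  #8 pop 0: in=⊤ → ⊤ (was 6); enqueue [3,4]
  #9 pop 2: in=⊤ → ⊤ (no change)
  #10 pop 1: in=⊤ → ⊤ (no change)
  #11 pop 3: in=⊤ → ⊤ (no change)
  #12 pop 4: in=⊤ → ⊤ (no change)

Fixpoint:
  val[0] = ⊤
  val[1] = ⊤
  val[2] = ⊤
  val[3] = ⊤
  val[4] = ⊤
  val[5] = ⊤
  val[6] = ⊤

⊤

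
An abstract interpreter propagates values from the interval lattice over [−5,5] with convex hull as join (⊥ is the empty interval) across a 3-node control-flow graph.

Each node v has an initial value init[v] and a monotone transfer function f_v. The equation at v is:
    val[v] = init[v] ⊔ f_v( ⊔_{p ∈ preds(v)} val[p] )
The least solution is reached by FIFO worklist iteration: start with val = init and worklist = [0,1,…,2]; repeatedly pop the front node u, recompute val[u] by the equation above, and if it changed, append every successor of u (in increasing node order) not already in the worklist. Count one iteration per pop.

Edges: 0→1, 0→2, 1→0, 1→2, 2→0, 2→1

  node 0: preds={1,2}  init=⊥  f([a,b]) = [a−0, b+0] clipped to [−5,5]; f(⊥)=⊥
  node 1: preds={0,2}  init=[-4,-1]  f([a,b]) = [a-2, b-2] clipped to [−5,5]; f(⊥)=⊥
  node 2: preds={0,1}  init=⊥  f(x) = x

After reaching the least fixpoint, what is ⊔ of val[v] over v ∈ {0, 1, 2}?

Worklist (6 pops):
  #1 pop 0: in=[-4,-1] → [-4,-1] (was ⊥); enqueue []
  #2 pop 1: in=[-4,-1] → [-5,-1] (was [-4,-1]); enqueue [0]
  #3 pop 2: in=[-5,-1] → [-5,-1] (was ⊥); enqueue [1]
  #4 pop 0: in=[-5,-1] → [-5,-1] (was [-4,-1]); enqueue [2]
  #5 pop 1: in=[-5,-1] → [-5,-1] (no change)
  #6 pop 2: in=[-5,-1] → [-5,-1] (no change)

Fixpoint:
  val[0] = [-5,-1]
  val[1] = [-5,-1]
  val[2] = [-5,-1]

[-5,-1]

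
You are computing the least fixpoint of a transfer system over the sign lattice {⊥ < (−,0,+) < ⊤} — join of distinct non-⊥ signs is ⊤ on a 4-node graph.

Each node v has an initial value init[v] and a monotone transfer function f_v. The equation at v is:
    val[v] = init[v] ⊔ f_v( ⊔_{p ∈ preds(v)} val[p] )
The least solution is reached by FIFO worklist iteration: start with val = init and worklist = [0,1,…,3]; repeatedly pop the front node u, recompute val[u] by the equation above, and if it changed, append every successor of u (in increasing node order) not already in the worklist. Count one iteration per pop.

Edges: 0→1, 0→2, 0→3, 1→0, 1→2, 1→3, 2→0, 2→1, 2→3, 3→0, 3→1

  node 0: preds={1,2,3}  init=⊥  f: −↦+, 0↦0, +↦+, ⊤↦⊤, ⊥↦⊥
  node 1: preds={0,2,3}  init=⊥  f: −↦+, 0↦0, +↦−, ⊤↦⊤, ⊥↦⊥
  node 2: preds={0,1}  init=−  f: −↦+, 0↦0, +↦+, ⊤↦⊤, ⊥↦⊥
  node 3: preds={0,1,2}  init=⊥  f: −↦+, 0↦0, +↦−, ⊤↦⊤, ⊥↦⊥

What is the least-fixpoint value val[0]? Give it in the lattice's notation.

⊤

Worklist (8 pops):
  #1 pop 0: in=− → + (was ⊥); enqueue []
  #2 pop 1: in=⊤ → ⊤ (was ⊥); enqueue [0]
  #3 pop 2: in=⊤ → ⊤ (was −); enqueue [1]
  #4 pop 3: in=⊤ → ⊤ (was ⊥); enqueue []
  #5 pop 0: in=⊤ → ⊤ (was +); enqueue [2,3]
  #6 pop 1: in=⊤ → ⊤ (no change)
  #7 pop 2: in=⊤ → ⊤ (no change)
  #8 pop 3: in=⊤ → ⊤ (no change)

Fixpoint:
  val[0] = ⊤
  val[1] = ⊤
  val[2] = ⊤
  val[3] = ⊤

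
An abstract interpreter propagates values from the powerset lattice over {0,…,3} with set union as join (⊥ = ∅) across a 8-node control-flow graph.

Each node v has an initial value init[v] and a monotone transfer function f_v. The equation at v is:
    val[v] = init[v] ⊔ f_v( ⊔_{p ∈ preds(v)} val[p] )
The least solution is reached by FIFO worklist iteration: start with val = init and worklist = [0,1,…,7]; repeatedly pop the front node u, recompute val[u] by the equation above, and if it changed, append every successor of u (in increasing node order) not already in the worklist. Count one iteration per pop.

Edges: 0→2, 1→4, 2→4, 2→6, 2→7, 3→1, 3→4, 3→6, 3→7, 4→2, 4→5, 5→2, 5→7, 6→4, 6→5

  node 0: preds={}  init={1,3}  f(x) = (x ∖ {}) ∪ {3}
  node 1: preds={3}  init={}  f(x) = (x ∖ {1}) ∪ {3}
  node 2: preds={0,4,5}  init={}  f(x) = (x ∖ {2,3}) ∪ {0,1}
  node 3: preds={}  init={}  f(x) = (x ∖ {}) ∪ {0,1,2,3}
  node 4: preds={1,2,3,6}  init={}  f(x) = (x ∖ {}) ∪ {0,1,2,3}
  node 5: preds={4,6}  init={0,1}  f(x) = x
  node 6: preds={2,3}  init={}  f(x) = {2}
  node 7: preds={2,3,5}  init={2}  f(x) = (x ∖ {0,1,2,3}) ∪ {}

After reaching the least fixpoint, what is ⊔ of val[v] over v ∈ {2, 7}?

Iteration log — 12 steps:
  step 1. node 0  ⊔preds={}  new={1,3}  stable
  step 2. node 1  ⊔preds={}  new={3}  old={}  +wl: 
  step 3. node 2  ⊔preds={0,1,3}  new={0,1}  old={}  +wl: 
  step 4. node 3  ⊔preds={}  new={0,1,2,3}  old={}  +wl: 1
  step 5. node 4  ⊔preds={0,1,2,3}  new={0,1,2,3}  old={}  +wl: 2
  step 6. node 5  ⊔preds={0,1,2,3}  new={0,1,2,3}  old={0,1}  +wl: 
  step 7. node 6  ⊔preds={0,1,2,3}  new={2}  old={}  +wl: 4,5
  step 8. node 7  ⊔preds={0,1,2,3}  new={2}  stable
  step 9. node 1  ⊔preds={0,1,2,3}  new={0,2,3}  old={3}  +wl: 
  step 10. node 2  ⊔preds={0,1,2,3}  new={0,1}  stable
  step 11. node 4  ⊔preds={0,1,2,3}  new={0,1,2,3}  stable
  step 12. node 5  ⊔preds={0,1,2,3}  new={0,1,2,3}  stable

Least fixpoint reached:
  node 0: {1,3}
  node 1: {0,2,3}
  node 2: {0,1}
  node 3: {0,1,2,3}
  node 4: {0,1,2,3}
  node 5: {0,1,2,3}
  node 6: {2}
  node 7: {2}

{0,1,2}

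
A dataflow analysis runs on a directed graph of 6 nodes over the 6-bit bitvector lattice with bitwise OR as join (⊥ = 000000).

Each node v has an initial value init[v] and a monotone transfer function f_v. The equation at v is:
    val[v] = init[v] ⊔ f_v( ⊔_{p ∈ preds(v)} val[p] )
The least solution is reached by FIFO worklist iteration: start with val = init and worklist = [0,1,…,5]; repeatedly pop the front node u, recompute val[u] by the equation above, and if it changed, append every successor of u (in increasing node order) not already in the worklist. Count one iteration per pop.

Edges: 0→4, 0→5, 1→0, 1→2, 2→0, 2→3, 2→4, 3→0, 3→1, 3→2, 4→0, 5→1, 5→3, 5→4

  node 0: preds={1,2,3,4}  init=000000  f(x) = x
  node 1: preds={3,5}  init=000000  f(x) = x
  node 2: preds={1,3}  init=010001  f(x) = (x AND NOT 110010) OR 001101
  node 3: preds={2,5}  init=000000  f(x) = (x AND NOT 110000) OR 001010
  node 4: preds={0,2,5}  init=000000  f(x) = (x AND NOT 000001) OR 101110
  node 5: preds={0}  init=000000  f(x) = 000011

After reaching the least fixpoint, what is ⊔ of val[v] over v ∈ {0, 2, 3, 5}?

111111

Trace (13 dequeues):
  [1] u=0 | in 010001 | out 010001 | prev 000000 | push {}
  [2] u=1 | in 000000 | out 000000 | ==
  [3] u=2 | in 000000 | out 011101 | prev 010001 | push {0}
  [4] u=3 | in 011101 | out 001111 | prev 000000 | push {1,2}
  [5] u=4 | in 011101 | out 111110 | prev 000000 | push {}
  [6] u=5 | in 010001 | out 000011 | prev 000000 | push {3,4}
  [7] u=0 | in 111111 | out 111111 | prev 010001 | push {5}
  [8] u=1 | in 001111 | out 001111 | prev 000000 | push {0}
  [9] u=2 | in 001111 | out 011101 | ==
  [10] u=3 | in 011111 | out 001111 | ==
  [11] u=4 | in 111111 | out 111110 | ==
  [12] u=5 | in 111111 | out 000011 | ==
  [13] u=0 | in 111111 | out 111111 | ==

Converged values:
  [0] 111111
  [1] 001111
  [2] 011101
  [3] 001111
  [4] 111110
  [5] 000011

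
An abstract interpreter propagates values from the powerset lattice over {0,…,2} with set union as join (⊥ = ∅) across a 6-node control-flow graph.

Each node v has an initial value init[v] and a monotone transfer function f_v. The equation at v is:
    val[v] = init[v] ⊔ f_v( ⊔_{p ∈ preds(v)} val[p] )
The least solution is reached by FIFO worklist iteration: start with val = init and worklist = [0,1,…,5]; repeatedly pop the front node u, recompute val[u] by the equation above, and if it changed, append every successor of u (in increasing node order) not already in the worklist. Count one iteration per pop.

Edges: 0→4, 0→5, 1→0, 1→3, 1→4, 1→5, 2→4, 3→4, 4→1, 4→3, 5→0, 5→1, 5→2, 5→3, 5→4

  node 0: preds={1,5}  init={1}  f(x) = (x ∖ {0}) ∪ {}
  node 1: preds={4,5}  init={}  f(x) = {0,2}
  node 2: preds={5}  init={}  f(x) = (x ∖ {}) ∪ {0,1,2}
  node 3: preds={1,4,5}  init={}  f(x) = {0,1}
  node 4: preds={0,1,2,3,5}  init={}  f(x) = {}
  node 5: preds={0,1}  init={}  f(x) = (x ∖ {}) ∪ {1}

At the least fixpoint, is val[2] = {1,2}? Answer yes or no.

no

Worklist (12 pops):
  #1 pop 0: in={} → {1} (no change)
  #2 pop 1: in={} → {0,2} (was {}); enqueue [0]
  #3 pop 2: in={} → {0,1,2} (was {}); enqueue []
  #4 pop 3: in={0,2} → {0,1} (was {}); enqueue []
  #5 pop 4: in={0,1,2} → {} (no change)
  #6 pop 5: in={0,1,2} → {0,1,2} (was {}); enqueue [1,2,3,4]
  #7 pop 0: in={0,1,2} → {1,2} (was {1}); enqueue [5]
  #8 pop 1: in={0,1,2} → {0,2} (no change)
  #9 pop 2: in={0,1,2} → {0,1,2} (no change)
  #10 pop 3: in={0,1,2} → {0,1} (no change)
  #11 pop 4: in={0,1,2} → {} (no change)
  #12 pop 5: in={0,1,2} → {0,1,2} (no change)

Fixpoint:
  val[0] = {1,2}
  val[1] = {0,2}
  val[2] = {0,1,2}
  val[3] = {0,1}
  val[4] = {}
  val[5] = {0,1,2}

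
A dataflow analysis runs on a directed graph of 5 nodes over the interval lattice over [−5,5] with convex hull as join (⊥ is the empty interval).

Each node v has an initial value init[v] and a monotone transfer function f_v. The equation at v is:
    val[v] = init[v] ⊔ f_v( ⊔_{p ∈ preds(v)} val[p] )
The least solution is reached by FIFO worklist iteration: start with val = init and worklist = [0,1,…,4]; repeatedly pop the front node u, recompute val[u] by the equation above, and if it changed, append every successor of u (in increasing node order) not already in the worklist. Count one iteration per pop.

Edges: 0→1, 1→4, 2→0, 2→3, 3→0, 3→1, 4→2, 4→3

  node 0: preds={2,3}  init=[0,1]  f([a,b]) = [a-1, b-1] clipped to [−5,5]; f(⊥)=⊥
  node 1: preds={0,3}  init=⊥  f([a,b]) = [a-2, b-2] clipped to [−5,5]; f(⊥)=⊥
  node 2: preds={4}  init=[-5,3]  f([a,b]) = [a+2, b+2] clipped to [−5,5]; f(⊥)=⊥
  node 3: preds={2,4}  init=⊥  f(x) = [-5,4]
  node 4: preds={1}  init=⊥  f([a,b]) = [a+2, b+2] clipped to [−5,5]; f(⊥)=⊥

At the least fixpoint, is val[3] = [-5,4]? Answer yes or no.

Trace (15 dequeues):
  [1] u=0 | in [-5,3] | out [-5,2] | prev [0,1] | push {}
  [2] u=1 | in [-5,2] | out [-5,0] | prev ⊥ | push {}
  [3] u=2 | in ⊥ | out [-5,3] | ==
  [4] u=3 | in [-5,3] | out [-5,4] | prev ⊥ | push {0,1}
  [5] u=4 | in [-5,0] | out [-3,2] | prev ⊥ | push {2,3}
  [6] u=0 | in [-5,4] | out [-5,3] | prev [-5,2] | push {}
  [7] u=1 | in [-5,4] | out [-5,2] | prev [-5,0] | push {4}
  [8] u=2 | in [-3,2] | out [-5,4] | prev [-5,3] | push {0}
  [9] u=3 | in [-5,4] | out [-5,4] | ==
  [10] u=4 | in [-5,2] | out [-3,4] | prev [-3,2] | push {2,3}
  [11] u=0 | in [-5,4] | out [-5,3] | ==
  [12] u=2 | in [-3,4] | out [-5,5] | prev [-5,4] | push {0}
  [13] u=3 | in [-5,5] | out [-5,4] | ==
  [14] u=0 | in [-5,5] | out [-5,4] | prev [-5,3] | push {1}
  [15] u=1 | in [-5,4] | out [-5,2] | ==

Converged values:
  [0] [-5,4]
  [1] [-5,2]
  [2] [-5,5]
  [3] [-5,4]
  [4] [-3,4]

yes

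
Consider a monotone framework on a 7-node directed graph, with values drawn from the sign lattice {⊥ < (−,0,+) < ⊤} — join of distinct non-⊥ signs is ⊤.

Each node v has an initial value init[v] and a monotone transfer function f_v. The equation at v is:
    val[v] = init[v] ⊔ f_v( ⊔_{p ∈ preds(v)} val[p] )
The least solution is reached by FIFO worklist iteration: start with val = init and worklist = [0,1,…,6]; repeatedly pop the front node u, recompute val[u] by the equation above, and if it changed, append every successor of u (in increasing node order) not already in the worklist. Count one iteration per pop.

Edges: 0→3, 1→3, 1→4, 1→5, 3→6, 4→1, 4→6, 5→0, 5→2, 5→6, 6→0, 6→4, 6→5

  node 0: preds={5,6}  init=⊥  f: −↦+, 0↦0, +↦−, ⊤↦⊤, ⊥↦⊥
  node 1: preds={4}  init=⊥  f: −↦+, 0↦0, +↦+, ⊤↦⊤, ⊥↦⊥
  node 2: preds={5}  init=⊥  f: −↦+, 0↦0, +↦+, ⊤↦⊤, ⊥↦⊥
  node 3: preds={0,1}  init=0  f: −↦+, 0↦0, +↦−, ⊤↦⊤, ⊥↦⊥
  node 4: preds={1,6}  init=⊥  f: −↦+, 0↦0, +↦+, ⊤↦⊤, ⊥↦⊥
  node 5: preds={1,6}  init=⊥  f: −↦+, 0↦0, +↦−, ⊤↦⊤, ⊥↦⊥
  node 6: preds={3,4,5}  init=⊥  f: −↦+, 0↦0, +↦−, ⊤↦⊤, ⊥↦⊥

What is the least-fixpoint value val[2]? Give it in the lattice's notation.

0

Worklist (18 pops):
  #1 pop 0: in=⊥ → ⊥ (no change)
  #2 pop 1: in=⊥ → ⊥ (no change)
  #3 pop 2: in=⊥ → ⊥ (no change)
  #4 pop 3: in=⊥ → 0 (no change)
  #5 pop 4: in=⊥ → ⊥ (no change)
  #6 pop 5: in=⊥ → ⊥ (no change)
  #7 pop 6: in=0 → 0 (was ⊥); enqueue [0,4,5]
  #8 pop 0: in=0 → 0 (was ⊥); enqueue [3]
  #9 pop 4: in=0 → 0 (was ⊥); enqueue [1,6]
  #10 pop 5: in=0 → 0 (was ⊥); enqueue [0,2]
  #11 pop 3: in=0 → 0 (no change)
  #12 pop 1: in=0 → 0 (was ⊥); enqueue [3,4,5]
  #13 pop 6: in=0 → 0 (no change)
  #14 pop 0: in=0 → 0 (no change)
  #15 pop 2: in=0 → 0 (was ⊥); enqueue []
  #16 pop 3: in=0 → 0 (no change)
  #17 pop 4: in=0 → 0 (no change)
  #18 pop 5: in=0 → 0 (no change)

Fixpoint:
  val[0] = 0
  val[1] = 0
  val[2] = 0
  val[3] = 0
  val[4] = 0
  val[5] = 0
  val[6] = 0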